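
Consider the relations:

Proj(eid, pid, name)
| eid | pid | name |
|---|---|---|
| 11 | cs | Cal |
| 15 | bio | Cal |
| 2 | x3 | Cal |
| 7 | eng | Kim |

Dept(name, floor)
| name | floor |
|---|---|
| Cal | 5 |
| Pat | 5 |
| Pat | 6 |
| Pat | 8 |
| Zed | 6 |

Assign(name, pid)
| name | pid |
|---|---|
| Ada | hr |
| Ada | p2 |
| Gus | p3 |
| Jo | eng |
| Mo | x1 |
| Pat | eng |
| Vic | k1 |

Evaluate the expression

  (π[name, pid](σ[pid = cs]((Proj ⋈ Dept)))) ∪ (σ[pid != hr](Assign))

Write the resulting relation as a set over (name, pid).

Joining Proj and Dept on name yields {(11, cs, Cal, 5), (15, bio, Cal, 5), (2, x3, Cal, 5)}.
σ[pid = cs]: keep tuples satisfying pid = cs → {(11, cs, Cal, 5)}
Keep only column(s) name, pid: {(Cal, cs)}
σ[pid != hr]: keep tuples satisfying pid != hr → {(Ada, p2), (Gus, p3), (Jo, eng), (Mo, x1), (Pat, eng), (Vic, k1)}
Set union of the two operands is {(Ada, p2), (Cal, cs), (Gus, p3), (Jo, eng), (Mo, x1), (Pat, eng), (Vic, k1)}.

{(Ada, p2), (Cal, cs), (Gus, p3), (Jo, eng), (Mo, x1), (Pat, eng), (Vic, k1)}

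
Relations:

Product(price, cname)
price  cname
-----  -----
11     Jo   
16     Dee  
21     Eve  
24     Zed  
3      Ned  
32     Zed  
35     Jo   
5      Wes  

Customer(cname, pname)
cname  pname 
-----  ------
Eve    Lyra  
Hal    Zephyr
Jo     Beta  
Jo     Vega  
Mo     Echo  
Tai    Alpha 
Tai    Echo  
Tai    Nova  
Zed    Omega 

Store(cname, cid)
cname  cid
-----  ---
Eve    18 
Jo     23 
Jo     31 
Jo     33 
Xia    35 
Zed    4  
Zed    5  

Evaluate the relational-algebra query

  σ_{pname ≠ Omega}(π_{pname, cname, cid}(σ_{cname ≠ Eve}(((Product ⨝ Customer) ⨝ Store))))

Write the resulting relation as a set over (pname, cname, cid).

{(Beta, Jo, 23), (Beta, Jo, 31), (Beta, Jo, 33), (Vega, Jo, 23), (Vega, Jo, 31), (Vega, Jo, 33)}

Product ⋈ Customer (natural join on cname): {(11, Jo, Beta), (11, Jo, Vega), (21, Eve, Lyra), (24, Zed, Omega), (32, Zed, Omega), (35, Jo, Beta), (35, Jo, Vega)}
(Product ⨝ Customer) ⋈ Store (natural join on cname): {(11, Jo, Beta, 23), (11, Jo, Beta, 31), (11, Jo, Beta, 33), (11, Jo, Vega, 23), (11, Jo, Vega, 31), (11, Jo, Vega, 33), (21, Eve, Lyra, 18), (24, Zed, Omega, 4), (24, Zed, Omega, 5), (32, Zed, Omega, 4), (32, Zed, Omega, 5), (35, Jo, Beta, 23), (35, Jo, Beta, 31), (35, Jo, Beta, 33), (35, Jo, Vega, 23), (35, Jo, Vega, 31), (35, Jo, Vega, 33)}
Apply σ_{cname ≠ Eve}; surviving tuples: {(11, Jo, Beta, 23), (11, Jo, Beta, 31), (11, Jo, Beta, 33), (11, Jo, Vega, 23), (11, Jo, Vega, 31), (11, Jo, Vega, 33), (24, Zed, Omega, 4), (24, Zed, Omega, 5), (32, Zed, Omega, 4), (32, Zed, Omega, 5), (35, Jo, Beta, 23), (35, Jo, Beta, 31), (35, Jo, Beta, 33), (35, Jo, Vega, 23), (35, Jo, Vega, 31), (35, Jo, Vega, 33)}
π[pname, cname, cid]: project onto (pname, cname, cid) (8 duplicate(s) eliminated) → {(Beta, Jo, 23), (Beta, Jo, 31), (Beta, Jo, 33), (Omega, Zed, 4), (Omega, Zed, 5), (Vega, Jo, 23), (Vega, Jo, 31), (Vega, Jo, 33)}
Apply σ_{pname ≠ Omega}; surviving tuples: {(Beta, Jo, 23), (Beta, Jo, 31), (Beta, Jo, 33), (Vega, Jo, 23), (Vega, Jo, 31), (Vega, Jo, 33)}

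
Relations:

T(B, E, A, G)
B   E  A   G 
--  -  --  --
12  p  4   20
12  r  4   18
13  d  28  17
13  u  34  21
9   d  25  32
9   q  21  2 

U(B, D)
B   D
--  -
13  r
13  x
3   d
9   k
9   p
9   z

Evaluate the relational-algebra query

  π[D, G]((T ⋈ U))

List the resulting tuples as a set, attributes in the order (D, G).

{(k, 2), (k, 32), (p, 2), (p, 32), (r, 17), (r, 21), (x, 17), (x, 21), (z, 2), (z, 32)}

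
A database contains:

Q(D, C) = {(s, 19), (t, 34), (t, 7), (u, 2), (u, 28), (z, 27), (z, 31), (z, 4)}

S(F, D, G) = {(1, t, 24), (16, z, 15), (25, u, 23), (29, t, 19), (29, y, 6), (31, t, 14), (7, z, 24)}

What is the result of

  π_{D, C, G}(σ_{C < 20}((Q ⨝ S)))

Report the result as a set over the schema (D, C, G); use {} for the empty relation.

{(t, 7, 14), (t, 7, 19), (t, 7, 24), (u, 2, 23), (z, 4, 15), (z, 4, 24)}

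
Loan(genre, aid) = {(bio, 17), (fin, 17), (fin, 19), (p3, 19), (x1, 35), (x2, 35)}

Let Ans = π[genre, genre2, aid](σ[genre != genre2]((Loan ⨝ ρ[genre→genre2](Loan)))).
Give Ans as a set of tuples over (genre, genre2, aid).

{(bio, fin, 17), (fin, bio, 17), (fin, p3, 19), (p3, fin, 19), (x1, x2, 35), (x2, x1, 35)}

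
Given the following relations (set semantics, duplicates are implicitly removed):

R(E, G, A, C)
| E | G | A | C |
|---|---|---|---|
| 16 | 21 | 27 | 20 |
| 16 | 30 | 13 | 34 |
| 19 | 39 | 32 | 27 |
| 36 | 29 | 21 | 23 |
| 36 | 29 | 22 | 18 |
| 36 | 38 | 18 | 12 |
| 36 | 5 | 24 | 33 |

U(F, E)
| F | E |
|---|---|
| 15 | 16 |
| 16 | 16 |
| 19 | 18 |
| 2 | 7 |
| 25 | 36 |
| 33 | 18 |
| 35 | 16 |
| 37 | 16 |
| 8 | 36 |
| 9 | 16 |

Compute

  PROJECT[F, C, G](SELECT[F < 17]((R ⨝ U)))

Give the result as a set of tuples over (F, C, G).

{(15, 20, 21), (15, 34, 30), (16, 20, 21), (16, 34, 30), (8, 12, 38), (8, 18, 29), (8, 23, 29), (8, 33, 5), (9, 20, 21), (9, 34, 30)}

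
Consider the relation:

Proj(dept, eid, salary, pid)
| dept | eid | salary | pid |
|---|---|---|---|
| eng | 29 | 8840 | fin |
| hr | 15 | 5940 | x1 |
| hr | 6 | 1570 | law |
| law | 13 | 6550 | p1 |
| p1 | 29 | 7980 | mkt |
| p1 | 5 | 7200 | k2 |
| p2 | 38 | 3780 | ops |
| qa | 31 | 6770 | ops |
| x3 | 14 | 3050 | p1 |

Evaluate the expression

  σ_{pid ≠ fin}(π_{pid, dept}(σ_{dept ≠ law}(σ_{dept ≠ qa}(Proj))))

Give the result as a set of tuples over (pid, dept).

Apply σ_{dept ≠ qa}; surviving tuples: {(eng, 29, 8840, fin), (hr, 15, 5940, x1), (hr, 6, 1570, law), (law, 13, 6550, p1), (p1, 29, 7980, mkt), (p1, 5, 7200, k2), (p2, 38, 3780, ops), (x3, 14, 3050, p1)}
Apply σ_{dept ≠ law}; surviving tuples: {(eng, 29, 8840, fin), (hr, 15, 5940, x1), (hr, 6, 1570, law), (p1, 29, 7980, mkt), (p1, 5, 7200, k2), (p2, 38, 3780, ops), (x3, 14, 3050, p1)}
Keep only column(s) pid, dept: {(fin, eng), (k2, p1), (law, hr), (mkt, p1), (ops, p2), (p1, x3), (x1, hr)}
Apply σ_{pid ≠ fin}; surviving tuples: {(k2, p1), (law, hr), (mkt, p1), (ops, p2), (p1, x3), (x1, hr)}

{(k2, p1), (law, hr), (mkt, p1), (ops, p2), (p1, x3), (x1, hr)}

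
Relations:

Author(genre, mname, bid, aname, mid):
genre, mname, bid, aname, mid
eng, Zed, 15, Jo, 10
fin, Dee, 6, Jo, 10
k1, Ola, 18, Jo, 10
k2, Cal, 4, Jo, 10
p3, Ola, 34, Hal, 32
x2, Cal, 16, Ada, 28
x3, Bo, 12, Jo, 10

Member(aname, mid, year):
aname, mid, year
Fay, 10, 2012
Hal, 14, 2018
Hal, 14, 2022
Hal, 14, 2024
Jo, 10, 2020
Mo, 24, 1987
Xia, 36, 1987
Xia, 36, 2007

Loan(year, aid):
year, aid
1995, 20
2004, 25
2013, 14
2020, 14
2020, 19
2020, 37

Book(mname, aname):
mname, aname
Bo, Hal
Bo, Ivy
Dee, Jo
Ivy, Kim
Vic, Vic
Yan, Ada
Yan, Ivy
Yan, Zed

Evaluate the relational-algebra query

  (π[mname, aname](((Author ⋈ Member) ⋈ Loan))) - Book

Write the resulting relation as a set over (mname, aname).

{(Bo, Jo), (Cal, Jo), (Ola, Jo), (Zed, Jo)}

Natural join on aname, mid: {(eng, Zed, 15, Jo, 10, 2020), (fin, Dee, 6, Jo, 10, 2020), (k1, Ola, 18, Jo, 10, 2020), (k2, Cal, 4, Jo, 10, 2020), (x3, Bo, 12, Jo, 10, 2020)}
Natural join on year: {(eng, Zed, 15, Jo, 10, 2020, 14), (eng, Zed, 15, Jo, 10, 2020, 19), (eng, Zed, 15, Jo, 10, 2020, 37), (fin, Dee, 6, Jo, 10, 2020, 14), (fin, Dee, 6, Jo, 10, 2020, 19), (fin, Dee, 6, Jo, 10, 2020, 37), (k1, Ola, 18, Jo, 10, 2020, 14), (k1, Ola, 18, Jo, 10, 2020, 19), (k1, Ola, 18, Jo, 10, 2020, 37), (k2, Cal, 4, Jo, 10, 2020, 14), (k2, Cal, 4, Jo, 10, 2020, 19), (k2, Cal, 4, Jo, 10, 2020, 37), (x3, Bo, 12, Jo, 10, 2020, 14), (x3, Bo, 12, Jo, 10, 2020, 19), (x3, Bo, 12, Jo, 10, 2020, 37)}
π[mname, aname]: project onto (mname, aname) (10 duplicate(s) eliminated) → {(Bo, Jo), (Cal, Jo), (Dee, Jo), (Ola, Jo), (Zed, Jo)}
Taking the difference: {(Bo, Jo), (Cal, Jo), (Ola, Jo), (Zed, Jo)}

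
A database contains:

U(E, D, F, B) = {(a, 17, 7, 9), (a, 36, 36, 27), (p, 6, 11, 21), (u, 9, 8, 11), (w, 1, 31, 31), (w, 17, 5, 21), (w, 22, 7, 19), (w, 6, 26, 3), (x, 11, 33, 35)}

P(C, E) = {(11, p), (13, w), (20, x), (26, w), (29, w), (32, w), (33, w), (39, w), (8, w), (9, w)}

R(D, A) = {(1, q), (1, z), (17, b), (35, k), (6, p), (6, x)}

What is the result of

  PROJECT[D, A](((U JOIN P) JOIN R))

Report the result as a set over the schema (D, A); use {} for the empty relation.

{(1, q), (1, z), (17, b), (6, p), (6, x)}

U ⋈ P (natural join on E): {(p, 6, 11, 21, 11), (w, 1, 31, 31, 13), (w, 1, 31, 31, 26), (w, 1, 31, 31, 29), (w, 1, 31, 31, 32), (w, 1, 31, 31, 33), (w, 1, 31, 31, 39), (w, 1, 31, 31, 8), (w, 1, 31, 31, 9), (w, 17, 5, 21, 13), (w, 17, 5, 21, 26), (w, 17, 5, 21, 29), (w, 17, 5, 21, 32), (w, 17, 5, 21, 33), (w, 17, 5, 21, 39), (w, 17, 5, 21, 8), (w, 17, 5, 21, 9), (w, 22, 7, 19, 13), (w, 22, 7, 19, 26), (w, 22, 7, 19, 29), (w, 22, 7, 19, 32), (w, 22, 7, 19, 33), (w, 22, 7, 19, 39), (w, 22, 7, 19, 8), (w, 22, 7, 19, 9), (w, 6, 26, 3, 13), (w, 6, 26, 3, 26), (w, 6, 26, 3, 29), (w, 6, 26, 3, 32), (w, 6, 26, 3, 33), (w, 6, 26, 3, 39), (w, 6, 26, 3, 8), (w, 6, 26, 3, 9), (x, 11, 33, 35, 20)}
(U JOIN P) ⋈ R (natural join on D): {(p, 6, 11, 21, 11, p), (p, 6, 11, 21, 11, x), (w, 1, 31, 31, 13, q), (w, 1, 31, 31, 13, z), (w, 1, 31, 31, 26, q), (w, 1, 31, 31, 26, z), (w, 1, 31, 31, 29, q), (w, 1, 31, 31, 29, z), (w, 1, 31, 31, 32, q), (w, 1, 31, 31, 32, z), (w, 1, 31, 31, 33, q), (w, 1, 31, 31, 33, z), (w, 1, 31, 31, 39, q), (w, 1, 31, 31, 39, z), (w, 1, 31, 31, 8, q), (w, 1, 31, 31, 8, z), (w, 1, 31, 31, 9, q), (w, 1, 31, 31, 9, z), (w, 17, 5, 21, 13, b), (w, 17, 5, 21, 26, b), (w, 17, 5, 21, 29, b), (w, 17, 5, 21, 32, b), (w, 17, 5, 21, 33, b), (w, 17, 5, 21, 39, b), (w, 17, 5, 21, 8, b), (w, 17, 5, 21, 9, b), (w, 6, 26, 3, 13, p), (w, 6, 26, 3, 13, x), (w, 6, 26, 3, 26, p), (w, 6, 26, 3, 26, x), (w, 6, 26, 3, 29, p), (w, 6, 26, 3, 29, x), (w, 6, 26, 3, 32, p), (w, 6, 26, 3, 32, x), (w, 6, 26, 3, 33, p), (w, 6, 26, 3, 33, x), (w, 6, 26, 3, 39, p), (w, 6, 26, 3, 39, x), (w, 6, 26, 3, 8, p), (w, 6, 26, 3, 8, x), (w, 6, 26, 3, 9, p), (w, 6, 26, 3, 9, x)}
Projecting to D, A (37 duplicate(s) eliminated): {(1, q), (1, z), (17, b), (6, p), (6, x)}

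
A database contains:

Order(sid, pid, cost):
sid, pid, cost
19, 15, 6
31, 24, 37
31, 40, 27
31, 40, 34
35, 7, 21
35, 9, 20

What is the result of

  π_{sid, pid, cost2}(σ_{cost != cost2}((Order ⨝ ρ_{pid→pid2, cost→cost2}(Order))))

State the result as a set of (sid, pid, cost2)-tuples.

{(31, 24, 27), (31, 24, 34), (31, 40, 27), (31, 40, 34), (31, 40, 37), (35, 7, 20), (35, 9, 21)}

ρ[pid→pid2, cost→cost2]: schema becomes (sid, pid2, cost2); tuples unchanged.
Natural join on sid: {(19, 15, 6, 15, 6), (31, 24, 37, 24, 37), (31, 24, 37, 40, 27), (31, 24, 37, 40, 34), (31, 40, 27, 24, 37), (31, 40, 27, 40, 27), (31, 40, 27, 40, 34), (31, 40, 34, 24, 37), (31, 40, 34, 40, 27), (31, 40, 34, 40, 34), (35, 7, 21, 7, 21), (35, 7, 21, 9, 20), (35, 9, 20, 7, 21), (35, 9, 20, 9, 20)}
Apply σ_{cost != cost2}; surviving tuples: {(31, 24, 37, 40, 27), (31, 24, 37, 40, 34), (31, 40, 27, 24, 37), (31, 40, 27, 40, 34), (31, 40, 34, 24, 37), (31, 40, 34, 40, 27), (35, 7, 21, 9, 20), (35, 9, 20, 7, 21)}
π_{sid, pid, cost2} gives {(31, 24, 27), (31, 24, 34), (31, 40, 27), (31, 40, 34), (31, 40, 37), (35, 7, 20), (35, 9, 21)} (1 duplicate(s) eliminated).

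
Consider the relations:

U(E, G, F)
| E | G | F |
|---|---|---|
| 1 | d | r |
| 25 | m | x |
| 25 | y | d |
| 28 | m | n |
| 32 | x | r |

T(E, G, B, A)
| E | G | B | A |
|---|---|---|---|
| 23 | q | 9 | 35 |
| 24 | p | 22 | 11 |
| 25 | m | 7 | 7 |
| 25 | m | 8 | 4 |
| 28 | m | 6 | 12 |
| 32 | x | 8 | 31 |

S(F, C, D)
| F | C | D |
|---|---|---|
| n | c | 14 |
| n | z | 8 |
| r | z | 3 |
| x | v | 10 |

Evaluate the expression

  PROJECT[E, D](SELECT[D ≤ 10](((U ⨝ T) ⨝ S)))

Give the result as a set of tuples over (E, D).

{(25, 10), (28, 8), (32, 3)}

U ⋈ T (natural join on E, G): {(25, m, x, 7, 7), (25, m, x, 8, 4), (28, m, n, 6, 12), (32, x, r, 8, 31)}
(U ⨝ T) ⋈ S (natural join on F): {(25, m, x, 7, 7, v, 10), (25, m, x, 8, 4, v, 10), (28, m, n, 6, 12, c, 14), (28, m, n, 6, 12, z, 8), (32, x, r, 8, 31, z, 3)}
Selection D ≤ 10: {(25, m, x, 7, 7, v, 10), (25, m, x, 8, 4, v, 10), (28, m, n, 6, 12, z, 8), (32, x, r, 8, 31, z, 3)}
π_{E, D} gives {(25, 10), (28, 8), (32, 3)} (1 duplicate(s) eliminated).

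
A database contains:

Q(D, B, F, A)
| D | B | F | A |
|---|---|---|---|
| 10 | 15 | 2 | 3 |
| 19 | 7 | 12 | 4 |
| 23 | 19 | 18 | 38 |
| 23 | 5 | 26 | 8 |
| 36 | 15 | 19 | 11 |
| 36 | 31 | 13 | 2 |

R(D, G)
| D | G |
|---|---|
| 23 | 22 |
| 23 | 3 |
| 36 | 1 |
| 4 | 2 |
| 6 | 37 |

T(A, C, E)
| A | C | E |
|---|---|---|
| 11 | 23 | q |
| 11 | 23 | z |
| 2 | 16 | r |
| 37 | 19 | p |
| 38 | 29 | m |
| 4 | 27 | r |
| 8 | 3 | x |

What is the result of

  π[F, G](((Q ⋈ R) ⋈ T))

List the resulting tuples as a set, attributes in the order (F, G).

Joining Q and R on D yields {(23, 19, 18, 38, 22), (23, 19, 18, 38, 3), (23, 5, 26, 8, 22), (23, 5, 26, 8, 3), (36, 15, 19, 11, 1), (36, 31, 13, 2, 1)}.
Joining (Q ⋈ R) and T on A yields {(23, 19, 18, 38, 22, 29, m), (23, 19, 18, 38, 3, 29, m), (23, 5, 26, 8, 22, 3, x), (23, 5, 26, 8, 3, 3, x), (36, 15, 19, 11, 1, 23, q), (36, 15, 19, 11, 1, 23, z), (36, 31, 13, 2, 1, 16, r)}.
π_{F, G} gives {(13, 1), (18, 22), (18, 3), (19, 1), (26, 22), (26, 3)} (1 duplicate(s) eliminated).

{(13, 1), (18, 22), (18, 3), (19, 1), (26, 22), (26, 3)}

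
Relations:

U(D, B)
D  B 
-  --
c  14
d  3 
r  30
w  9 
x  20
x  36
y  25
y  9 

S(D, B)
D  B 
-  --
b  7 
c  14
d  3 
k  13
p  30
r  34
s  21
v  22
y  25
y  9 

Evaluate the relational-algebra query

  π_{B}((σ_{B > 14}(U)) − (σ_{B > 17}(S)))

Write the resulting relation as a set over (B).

{20, 30, 36}

Apply σ_{B > 14}; surviving tuples: {(r, 30), (x, 20), (x, 36), (y, 25)}
Apply σ_{B > 17}; surviving tuples: {(p, 30), (r, 34), (s, 21), (v, 22), (y, 25)}
Set difference of the two operands is {(r, 30), (x, 20), (x, 36)}.
π[B]: project onto (B) → {20, 30, 36}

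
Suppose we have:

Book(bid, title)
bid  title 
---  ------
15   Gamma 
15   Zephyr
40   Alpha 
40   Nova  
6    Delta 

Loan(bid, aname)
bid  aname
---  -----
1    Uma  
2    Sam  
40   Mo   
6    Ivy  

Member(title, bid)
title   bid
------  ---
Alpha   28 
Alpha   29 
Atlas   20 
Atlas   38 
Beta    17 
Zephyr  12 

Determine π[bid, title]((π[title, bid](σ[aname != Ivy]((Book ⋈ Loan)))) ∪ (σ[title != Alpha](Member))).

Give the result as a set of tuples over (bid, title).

Natural join on bid: {(40, Alpha, Mo), (40, Nova, Mo), (6, Delta, Ivy)}
σ[aname != Ivy]: keep tuples satisfying aname != Ivy → {(40, Alpha, Mo), (40, Nova, Mo)}
Projecting to title, bid: {(Alpha, 40), (Nova, 40)}
σ[title != Alpha]: keep tuples satisfying title != Alpha → {(Atlas, 20), (Atlas, 38), (Beta, 17), (Zephyr, 12)}
Taking the union: {(Alpha, 40), (Atlas, 20), (Atlas, 38), (Beta, 17), (Nova, 40), (Zephyr, 12)}
Projecting to bid, title: {(12, Zephyr), (17, Beta), (20, Atlas), (38, Atlas), (40, Alpha), (40, Nova)}

{(12, Zephyr), (17, Beta), (20, Atlas), (38, Atlas), (40, Alpha), (40, Nova)}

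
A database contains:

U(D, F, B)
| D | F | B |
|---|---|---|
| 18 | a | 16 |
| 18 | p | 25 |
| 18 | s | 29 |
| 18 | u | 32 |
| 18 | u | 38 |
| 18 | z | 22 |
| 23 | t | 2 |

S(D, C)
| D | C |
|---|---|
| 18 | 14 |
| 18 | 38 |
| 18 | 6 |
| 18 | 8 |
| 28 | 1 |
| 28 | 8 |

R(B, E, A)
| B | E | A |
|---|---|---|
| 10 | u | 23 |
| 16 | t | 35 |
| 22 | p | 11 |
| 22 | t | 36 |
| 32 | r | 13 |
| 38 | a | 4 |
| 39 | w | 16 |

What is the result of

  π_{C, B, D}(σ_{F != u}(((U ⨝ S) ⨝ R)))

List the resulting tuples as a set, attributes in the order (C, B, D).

U ⋈ S (natural join on D): {(18, a, 16, 14), (18, a, 16, 38), (18, a, 16, 6), (18, a, 16, 8), (18, p, 25, 14), (18, p, 25, 38), (18, p, 25, 6), (18, p, 25, 8), (18, s, 29, 14), (18, s, 29, 38), (18, s, 29, 6), (18, s, 29, 8), (18, u, 32, 14), (18, u, 32, 38), (18, u, 32, 6), (18, u, 32, 8), (18, u, 38, 14), (18, u, 38, 38), (18, u, 38, 6), (18, u, 38, 8), (18, z, 22, 14), (18, z, 22, 38), (18, z, 22, 6), (18, z, 22, 8)}
(U ⨝ S) ⋈ R (natural join on B): {(18, a, 16, 14, t, 35), (18, a, 16, 38, t, 35), (18, a, 16, 6, t, 35), (18, a, 16, 8, t, 35), (18, u, 32, 14, r, 13), (18, u, 32, 38, r, 13), (18, u, 32, 6, r, 13), (18, u, 32, 8, r, 13), (18, u, 38, 14, a, 4), (18, u, 38, 38, a, 4), (18, u, 38, 6, a, 4), (18, u, 38, 8, a, 4), (18, z, 22, 14, p, 11), (18, z, 22, 14, t, 36), (18, z, 22, 38, p, 11), (18, z, 22, 38, t, 36), (18, z, 22, 6, p, 11), (18, z, 22, 6, t, 36), (18, z, 22, 8, p, 11), (18, z, 22, 8, t, 36)}
Filtering on F != u leaves {(18, a, 16, 14, t, 35), (18, a, 16, 38, t, 35), (18, a, 16, 6, t, 35), (18, a, 16, 8, t, 35), (18, z, 22, 14, p, 11), (18, z, 22, 14, t, 36), (18, z, 22, 38, p, 11), (18, z, 22, 38, t, 36), (18, z, 22, 6, p, 11), (18, z, 22, 6, t, 36), (18, z, 22, 8, p, 11), (18, z, 22, 8, t, 36)}.
Projecting to C, B, D (4 duplicate(s) eliminated): {(14, 16, 18), (14, 22, 18), (38, 16, 18), (38, 22, 18), (6, 16, 18), (6, 22, 18), (8, 16, 18), (8, 22, 18)}

{(14, 16, 18), (14, 22, 18), (38, 16, 18), (38, 22, 18), (6, 16, 18), (6, 22, 18), (8, 16, 18), (8, 22, 18)}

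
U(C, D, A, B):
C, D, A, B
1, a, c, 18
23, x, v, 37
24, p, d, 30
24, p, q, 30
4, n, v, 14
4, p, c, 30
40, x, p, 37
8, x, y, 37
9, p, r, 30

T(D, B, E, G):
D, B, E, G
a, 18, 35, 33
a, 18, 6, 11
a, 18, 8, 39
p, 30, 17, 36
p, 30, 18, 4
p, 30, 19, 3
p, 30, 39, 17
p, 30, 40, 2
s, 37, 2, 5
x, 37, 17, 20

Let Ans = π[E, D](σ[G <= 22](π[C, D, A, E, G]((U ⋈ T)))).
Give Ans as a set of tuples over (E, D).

{(17, x), (18, p), (19, p), (39, p), (40, p), (6, a)}

Natural join on D, B: {(1, a, c, 18, 35, 33), (1, a, c, 18, 6, 11), (1, a, c, 18, 8, 39), (23, x, v, 37, 17, 20), (24, p, d, 30, 17, 36), (24, p, d, 30, 18, 4), (24, p, d, 30, 19, 3), (24, p, d, 30, 39, 17), (24, p, d, 30, 40, 2), (24, p, q, 30, 17, 36), (24, p, q, 30, 18, 4), (24, p, q, 30, 19, 3), (24, p, q, 30, 39, 17), (24, p, q, 30, 40, 2), (4, p, c, 30, 17, 36), (4, p, c, 30, 18, 4), (4, p, c, 30, 19, 3), (4, p, c, 30, 39, 17), (4, p, c, 30, 40, 2), (40, x, p, 37, 17, 20), (8, x, y, 37, 17, 20), (9, p, r, 30, 17, 36), (9, p, r, 30, 18, 4), (9, p, r, 30, 19, 3), (9, p, r, 30, 39, 17), (9, p, r, 30, 40, 2)}
π_{C, D, A, E, G} gives {(1, a, c, 35, 33), (1, a, c, 6, 11), (1, a, c, 8, 39), (23, x, v, 17, 20), (24, p, d, 17, 36), (24, p, d, 18, 4), (24, p, d, 19, 3), (24, p, d, 39, 17), (24, p, d, 40, 2), (24, p, q, 17, 36), (24, p, q, 18, 4), (24, p, q, 19, 3), (24, p, q, 39, 17), (24, p, q, 40, 2), (4, p, c, 17, 36), (4, p, c, 18, 4), (4, p, c, 19, 3), (4, p, c, 39, 17), (4, p, c, 40, 2), (40, x, p, 17, 20), (8, x, y, 17, 20), (9, p, r, 17, 36), (9, p, r, 18, 4), (9, p, r, 19, 3), (9, p, r, 39, 17), (9, p, r, 40, 2)}.
Selection G <= 22: {(1, a, c, 6, 11), (23, x, v, 17, 20), (24, p, d, 18, 4), (24, p, d, 19, 3), (24, p, d, 39, 17), (24, p, d, 40, 2), (24, p, q, 18, 4), (24, p, q, 19, 3), (24, p, q, 39, 17), (24, p, q, 40, 2), (4, p, c, 18, 4), (4, p, c, 19, 3), (4, p, c, 39, 17), (4, p, c, 40, 2), (40, x, p, 17, 20), (8, x, y, 17, 20), (9, p, r, 18, 4), (9, p, r, 19, 3), (9, p, r, 39, 17), (9, p, r, 40, 2)}
π_{E, D} gives {(17, x), (18, p), (19, p), (39, p), (40, p), (6, a)} (14 duplicate(s) eliminated).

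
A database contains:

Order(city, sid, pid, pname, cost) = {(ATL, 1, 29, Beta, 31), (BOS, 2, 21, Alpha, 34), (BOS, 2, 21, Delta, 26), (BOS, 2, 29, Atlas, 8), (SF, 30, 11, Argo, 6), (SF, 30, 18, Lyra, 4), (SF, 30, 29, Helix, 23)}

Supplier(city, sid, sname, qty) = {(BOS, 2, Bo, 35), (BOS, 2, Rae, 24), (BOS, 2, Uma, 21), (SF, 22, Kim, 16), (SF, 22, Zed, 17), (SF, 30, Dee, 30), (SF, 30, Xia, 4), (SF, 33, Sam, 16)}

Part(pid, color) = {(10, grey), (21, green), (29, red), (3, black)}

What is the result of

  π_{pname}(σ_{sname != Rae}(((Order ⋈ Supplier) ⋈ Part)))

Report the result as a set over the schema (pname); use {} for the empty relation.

{Alpha, Atlas, Delta, Helix}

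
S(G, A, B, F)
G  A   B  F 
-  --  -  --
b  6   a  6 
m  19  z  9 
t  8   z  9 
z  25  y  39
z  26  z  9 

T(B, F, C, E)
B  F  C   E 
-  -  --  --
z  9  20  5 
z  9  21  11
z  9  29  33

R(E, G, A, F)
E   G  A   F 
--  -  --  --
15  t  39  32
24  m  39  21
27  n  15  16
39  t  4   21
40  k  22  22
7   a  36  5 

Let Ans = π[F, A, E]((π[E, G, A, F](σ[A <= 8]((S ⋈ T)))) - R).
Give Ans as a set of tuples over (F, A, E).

{(9, 8, 11), (9, 8, 33), (9, 8, 5)}

Natural join on B, F: {(m, 19, z, 9, 20, 5), (m, 19, z, 9, 21, 11), (m, 19, z, 9, 29, 33), (t, 8, z, 9, 20, 5), (t, 8, z, 9, 21, 11), (t, 8, z, 9, 29, 33), (z, 26, z, 9, 20, 5), (z, 26, z, 9, 21, 11), (z, 26, z, 9, 29, 33)}
σ[A <= 8]: keep tuples satisfying A <= 8 → {(t, 8, z, 9, 20, 5), (t, 8, z, 9, 21, 11), (t, 8, z, 9, 29, 33)}
π_{E, G, A, F} gives {(11, t, 8, 9), (33, t, 8, 9), (5, t, 8, 9)}.
Difference: {(11, t, 8, 9), (33, t, 8, 9), (5, t, 8, 9)} with {(15, t, 39, 32), (24, m, 39, 21), (27, n, 15, 16), (39, t, 4, 21), (40, k, 22, 22), (7, a, 36, 5)} → {(11, t, 8, 9), (33, t, 8, 9), (5, t, 8, 9)}
π_{F, A, E} gives {(9, 8, 11), (9, 8, 33), (9, 8, 5)}.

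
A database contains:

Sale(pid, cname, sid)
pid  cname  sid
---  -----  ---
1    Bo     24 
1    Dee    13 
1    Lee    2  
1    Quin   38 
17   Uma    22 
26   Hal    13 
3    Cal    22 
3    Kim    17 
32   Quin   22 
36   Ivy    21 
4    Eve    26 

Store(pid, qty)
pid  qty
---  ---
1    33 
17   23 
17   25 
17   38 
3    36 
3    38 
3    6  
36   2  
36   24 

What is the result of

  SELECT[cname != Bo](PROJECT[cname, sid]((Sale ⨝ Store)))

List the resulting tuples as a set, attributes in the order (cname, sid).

Sale ⋈ Store (natural join on pid): {(1, Bo, 24, 33), (1, Dee, 13, 33), (1, Lee, 2, 33), (1, Quin, 38, 33), (17, Uma, 22, 23), (17, Uma, 22, 25), (17, Uma, 22, 38), (3, Cal, 22, 36), (3, Cal, 22, 38), (3, Cal, 22, 6), (3, Kim, 17, 36), (3, Kim, 17, 38), (3, Kim, 17, 6), (36, Ivy, 21, 2), (36, Ivy, 21, 24)}
Keep only column(s) cname, sid (7 duplicate(s) eliminated): {(Bo, 24), (Cal, 22), (Dee, 13), (Ivy, 21), (Kim, 17), (Lee, 2), (Quin, 38), (Uma, 22)}
Selection cname != Bo: {(Cal, 22), (Dee, 13), (Ivy, 21), (Kim, 17), (Lee, 2), (Quin, 38), (Uma, 22)}

{(Cal, 22), (Dee, 13), (Ivy, 21), (Kim, 17), (Lee, 2), (Quin, 38), (Uma, 22)}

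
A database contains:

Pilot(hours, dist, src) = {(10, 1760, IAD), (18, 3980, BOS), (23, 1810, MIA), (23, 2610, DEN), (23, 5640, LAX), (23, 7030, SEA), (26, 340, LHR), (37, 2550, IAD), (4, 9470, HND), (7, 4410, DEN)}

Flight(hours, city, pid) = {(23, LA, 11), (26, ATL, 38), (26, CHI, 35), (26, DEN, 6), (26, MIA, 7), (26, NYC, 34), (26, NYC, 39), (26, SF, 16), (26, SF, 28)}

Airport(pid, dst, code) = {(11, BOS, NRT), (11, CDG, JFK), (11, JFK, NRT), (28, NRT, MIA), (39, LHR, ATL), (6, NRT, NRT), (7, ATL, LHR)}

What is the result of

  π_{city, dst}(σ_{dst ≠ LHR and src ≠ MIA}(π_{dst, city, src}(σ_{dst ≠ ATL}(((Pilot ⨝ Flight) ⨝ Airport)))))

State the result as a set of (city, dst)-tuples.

{(DEN, NRT), (LA, BOS), (LA, CDG), (LA, JFK), (SF, NRT)}

Natural join on hours: {(23, 1810, MIA, LA, 11), (23, 2610, DEN, LA, 11), (23, 5640, LAX, LA, 11), (23, 7030, SEA, LA, 11), (26, 340, LHR, ATL, 38), (26, 340, LHR, CHI, 35), (26, 340, LHR, DEN, 6), (26, 340, LHR, MIA, 7), (26, 340, LHR, NYC, 34), (26, 340, LHR, NYC, 39), (26, 340, LHR, SF, 16), (26, 340, LHR, SF, 28)}
Natural join on pid: {(23, 1810, MIA, LA, 11, BOS, NRT), (23, 1810, MIA, LA, 11, CDG, JFK), (23, 1810, MIA, LA, 11, JFK, NRT), (23, 2610, DEN, LA, 11, BOS, NRT), (23, 2610, DEN, LA, 11, CDG, JFK), (23, 2610, DEN, LA, 11, JFK, NRT), (23, 5640, LAX, LA, 11, BOS, NRT), (23, 5640, LAX, LA, 11, CDG, JFK), (23, 5640, LAX, LA, 11, JFK, NRT), (23, 7030, SEA, LA, 11, BOS, NRT), (23, 7030, SEA, LA, 11, CDG, JFK), (23, 7030, SEA, LA, 11, JFK, NRT), (26, 340, LHR, DEN, 6, NRT, NRT), (26, 340, LHR, MIA, 7, ATL, LHR), (26, 340, LHR, NYC, 39, LHR, ATL), (26, 340, LHR, SF, 28, NRT, MIA)}
Selection dst ≠ ATL: {(23, 1810, MIA, LA, 11, BOS, NRT), (23, 1810, MIA, LA, 11, CDG, JFK), (23, 1810, MIA, LA, 11, JFK, NRT), (23, 2610, DEN, LA, 11, BOS, NRT), (23, 2610, DEN, LA, 11, CDG, JFK), (23, 2610, DEN, LA, 11, JFK, NRT), (23, 5640, LAX, LA, 11, BOS, NRT), (23, 5640, LAX, LA, 11, CDG, JFK), (23, 5640, LAX, LA, 11, JFK, NRT), (23, 7030, SEA, LA, 11, BOS, NRT), (23, 7030, SEA, LA, 11, CDG, JFK), (23, 7030, SEA, LA, 11, JFK, NRT), (26, 340, LHR, DEN, 6, NRT, NRT), (26, 340, LHR, NYC, 39, LHR, ATL), (26, 340, LHR, SF, 28, NRT, MIA)}
Keep only column(s) dst, city, src: {(BOS, LA, DEN), (BOS, LA, LAX), (BOS, LA, MIA), (BOS, LA, SEA), (CDG, LA, DEN), (CDG, LA, LAX), (CDG, LA, MIA), (CDG, LA, SEA), (JFK, LA, DEN), (JFK, LA, LAX), (JFK, LA, MIA), (JFK, LA, SEA), (LHR, NYC, LHR), (NRT, DEN, LHR), (NRT, SF, LHR)}
Selection dst ≠ LHR and src ≠ MIA: {(BOS, LA, DEN), (BOS, LA, LAX), (BOS, LA, SEA), (CDG, LA, DEN), (CDG, LA, LAX), (CDG, LA, SEA), (JFK, LA, DEN), (JFK, LA, LAX), (JFK, LA, SEA), (NRT, DEN, LHR), (NRT, SF, LHR)}
Keep only column(s) city, dst (6 duplicate(s) eliminated): {(DEN, NRT), (LA, BOS), (LA, CDG), (LA, JFK), (SF, NRT)}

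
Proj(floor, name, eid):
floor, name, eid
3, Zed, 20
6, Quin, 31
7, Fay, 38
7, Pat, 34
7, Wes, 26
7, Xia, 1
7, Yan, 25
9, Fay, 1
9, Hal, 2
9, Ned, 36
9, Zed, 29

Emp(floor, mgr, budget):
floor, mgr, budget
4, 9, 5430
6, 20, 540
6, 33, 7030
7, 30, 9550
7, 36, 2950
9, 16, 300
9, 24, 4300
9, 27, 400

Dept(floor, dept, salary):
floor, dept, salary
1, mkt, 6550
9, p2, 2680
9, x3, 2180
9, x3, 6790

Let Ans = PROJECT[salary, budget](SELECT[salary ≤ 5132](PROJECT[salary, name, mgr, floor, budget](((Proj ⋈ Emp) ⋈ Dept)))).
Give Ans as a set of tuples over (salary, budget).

Natural join on floor: {(6, Quin, 31, 20, 540), (6, Quin, 31, 33, 7030), (7, Fay, 38, 30, 9550), (7, Fay, 38, 36, 2950), (7, Pat, 34, 30, 9550), (7, Pat, 34, 36, 2950), (7, Wes, 26, 30, 9550), (7, Wes, 26, 36, 2950), (7, Xia, 1, 30, 9550), (7, Xia, 1, 36, 2950), (7, Yan, 25, 30, 9550), (7, Yan, 25, 36, 2950), (9, Fay, 1, 16, 300), (9, Fay, 1, 24, 4300), (9, Fay, 1, 27, 400), (9, Hal, 2, 16, 300), (9, Hal, 2, 24, 4300), (9, Hal, 2, 27, 400), (9, Ned, 36, 16, 300), (9, Ned, 36, 24, 4300), (9, Ned, 36, 27, 400), (9, Zed, 29, 16, 300), (9, Zed, 29, 24, 4300), (9, Zed, 29, 27, 400)}
Natural join on floor: {(9, Fay, 1, 16, 300, p2, 2680), (9, Fay, 1, 16, 300, x3, 2180), (9, Fay, 1, 16, 300, x3, 6790), (9, Fay, 1, 24, 4300, p2, 2680), (9, Fay, 1, 24, 4300, x3, 2180), (9, Fay, 1, 24, 4300, x3, 6790), (9, Fay, 1, 27, 400, p2, 2680), (9, Fay, 1, 27, 400, x3, 2180), (9, Fay, 1, 27, 400, x3, 6790), (9, Hal, 2, 16, 300, p2, 2680), (9, Hal, 2, 16, 300, x3, 2180), (9, Hal, 2, 16, 300, x3, 6790), (9, Hal, 2, 24, 4300, p2, 2680), (9, Hal, 2, 24, 4300, x3, 2180), (9, Hal, 2, 24, 4300, x3, 6790), (9, Hal, 2, 27, 400, p2, 2680), (9, Hal, 2, 27, 400, x3, 2180), (9, Hal, 2, 27, 400, x3, 6790), (9, Ned, 36, 16, 300, p2, 2680), (9, Ned, 36, 16, 300, x3, 2180), (9, Ned, 36, 16, 300, x3, 6790), (9, Ned, 36, 24, 4300, p2, 2680), (9, Ned, 36, 24, 4300, x3, 2180), (9, Ned, 36, 24, 4300, x3, 6790), (9, Ned, 36, 27, 400, p2, 2680), (9, Ned, 36, 27, 400, x3, 2180), (9, Ned, 36, 27, 400, x3, 6790), (9, Zed, 29, 16, 300, p2, 2680), (9, Zed, 29, 16, 300, x3, 2180), (9, Zed, 29, 16, 300, x3, 6790), (9, Zed, 29, 24, 4300, p2, 2680), (9, Zed, 29, 24, 4300, x3, 2180), (9, Zed, 29, 24, 4300, x3, 6790), (9, Zed, 29, 27, 400, p2, 2680), (9, Zed, 29, 27, 400, x3, 2180), (9, Zed, 29, 27, 400, x3, 6790)}
Keep only column(s) salary, name, mgr, floor, budget: {(2180, Fay, 16, 9, 300), (2180, Fay, 24, 9, 4300), (2180, Fay, 27, 9, 400), (2180, Hal, 16, 9, 300), (2180, Hal, 24, 9, 4300), (2180, Hal, 27, 9, 400), (2180, Ned, 16, 9, 300), (2180, Ned, 24, 9, 4300), (2180, Ned, 27, 9, 400), (2180, Zed, 16, 9, 300), (2180, Zed, 24, 9, 4300), (2180, Zed, 27, 9, 400), (2680, Fay, 16, 9, 300), (2680, Fay, 24, 9, 4300), (2680, Fay, 27, 9, 400), (2680, Hal, 16, 9, 300), (2680, Hal, 24, 9, 4300), (2680, Hal, 27, 9, 400), (2680, Ned, 16, 9, 300), (2680, Ned, 24, 9, 4300), (2680, Ned, 27, 9, 400), (2680, Zed, 16, 9, 300), (2680, Zed, 24, 9, 4300), (2680, Zed, 27, 9, 400), (6790, Fay, 16, 9, 300), (6790, Fay, 24, 9, 4300), (6790, Fay, 27, 9, 400), (6790, Hal, 16, 9, 300), (6790, Hal, 24, 9, 4300), (6790, Hal, 27, 9, 400), (6790, Ned, 16, 9, 300), (6790, Ned, 24, 9, 4300), (6790, Ned, 27, 9, 400), (6790, Zed, 16, 9, 300), (6790, Zed, 24, 9, 4300), (6790, Zed, 27, 9, 400)}
Filtering on salary ≤ 5132 leaves {(2180, Fay, 16, 9, 300), (2180, Fay, 24, 9, 4300), (2180, Fay, 27, 9, 400), (2180, Hal, 16, 9, 300), (2180, Hal, 24, 9, 4300), (2180, Hal, 27, 9, 400), (2180, Ned, 16, 9, 300), (2180, Ned, 24, 9, 4300), (2180, Ned, 27, 9, 400), (2180, Zed, 16, 9, 300), (2180, Zed, 24, 9, 4300), (2180, Zed, 27, 9, 400), (2680, Fay, 16, 9, 300), (2680, Fay, 24, 9, 4300), (2680, Fay, 27, 9, 400), (2680, Hal, 16, 9, 300), (2680, Hal, 24, 9, 4300), (2680, Hal, 27, 9, 400), (2680, Ned, 16, 9, 300), (2680, Ned, 24, 9, 4300), (2680, Ned, 27, 9, 400), (2680, Zed, 16, 9, 300), (2680, Zed, 24, 9, 4300), (2680, Zed, 27, 9, 400)}.
Keep only column(s) salary, budget (18 duplicate(s) eliminated): {(2180, 300), (2180, 400), (2180, 4300), (2680, 300), (2680, 400), (2680, 4300)}

{(2180, 300), (2180, 400), (2180, 4300), (2680, 300), (2680, 400), (2680, 4300)}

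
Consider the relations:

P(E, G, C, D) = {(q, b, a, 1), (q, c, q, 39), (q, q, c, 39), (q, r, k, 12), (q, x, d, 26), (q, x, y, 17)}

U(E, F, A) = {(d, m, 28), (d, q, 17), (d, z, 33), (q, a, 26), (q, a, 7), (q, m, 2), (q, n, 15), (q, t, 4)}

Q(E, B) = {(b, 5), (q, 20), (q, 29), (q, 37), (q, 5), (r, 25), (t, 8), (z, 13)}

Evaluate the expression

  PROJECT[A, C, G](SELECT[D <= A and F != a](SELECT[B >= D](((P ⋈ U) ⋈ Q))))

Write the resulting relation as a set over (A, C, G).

{(15, a, b), (15, k, r), (2, a, b), (4, a, b)}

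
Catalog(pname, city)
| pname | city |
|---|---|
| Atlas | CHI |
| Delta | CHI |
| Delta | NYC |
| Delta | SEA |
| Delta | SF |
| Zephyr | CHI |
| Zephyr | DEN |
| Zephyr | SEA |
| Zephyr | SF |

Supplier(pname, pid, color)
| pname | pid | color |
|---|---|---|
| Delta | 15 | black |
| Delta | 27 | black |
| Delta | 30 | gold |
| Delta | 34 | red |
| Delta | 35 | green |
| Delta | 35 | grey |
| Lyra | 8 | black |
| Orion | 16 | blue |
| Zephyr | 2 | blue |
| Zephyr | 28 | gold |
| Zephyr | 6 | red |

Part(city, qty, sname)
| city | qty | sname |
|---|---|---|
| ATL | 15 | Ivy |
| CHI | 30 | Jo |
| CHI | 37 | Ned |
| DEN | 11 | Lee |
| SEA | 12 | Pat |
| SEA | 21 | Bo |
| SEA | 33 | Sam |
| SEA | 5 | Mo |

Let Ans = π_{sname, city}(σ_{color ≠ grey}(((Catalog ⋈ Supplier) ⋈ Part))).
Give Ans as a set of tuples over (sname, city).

{(Bo, SEA), (Jo, CHI), (Lee, DEN), (Mo, SEA), (Ned, CHI), (Pat, SEA), (Sam, SEA)}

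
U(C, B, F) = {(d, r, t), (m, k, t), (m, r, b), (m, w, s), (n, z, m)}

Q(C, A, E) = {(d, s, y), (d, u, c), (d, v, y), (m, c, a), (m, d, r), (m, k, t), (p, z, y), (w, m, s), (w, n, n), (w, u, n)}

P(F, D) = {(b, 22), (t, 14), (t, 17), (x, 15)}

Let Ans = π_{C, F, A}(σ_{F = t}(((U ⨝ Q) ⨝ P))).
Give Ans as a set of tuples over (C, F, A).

U ⋈ Q (natural join on C): {(d, r, t, s, y), (d, r, t, u, c), (d, r, t, v, y), (m, k, t, c, a), (m, k, t, d, r), (m, k, t, k, t), (m, r, b, c, a), (m, r, b, d, r), (m, r, b, k, t), (m, w, s, c, a), (m, w, s, d, r), (m, w, s, k, t)}
(U ⨝ Q) ⋈ P (natural join on F): {(d, r, t, s, y, 14), (d, r, t, s, y, 17), (d, r, t, u, c, 14), (d, r, t, u, c, 17), (d, r, t, v, y, 14), (d, r, t, v, y, 17), (m, k, t, c, a, 14), (m, k, t, c, a, 17), (m, k, t, d, r, 14), (m, k, t, d, r, 17), (m, k, t, k, t, 14), (m, k, t, k, t, 17), (m, r, b, c, a, 22), (m, r, b, d, r, 22), (m, r, b, k, t, 22)}
Filtering on F = t leaves {(d, r, t, s, y, 14), (d, r, t, s, y, 17), (d, r, t, u, c, 14), (d, r, t, u, c, 17), (d, r, t, v, y, 14), (d, r, t, v, y, 17), (m, k, t, c, a, 14), (m, k, t, c, a, 17), (m, k, t, d, r, 14), (m, k, t, d, r, 17), (m, k, t, k, t, 14), (m, k, t, k, t, 17)}.
π[C, F, A]: project onto (C, F, A) (6 duplicate(s) eliminated) → {(d, t, s), (d, t, u), (d, t, v), (m, t, c), (m, t, d), (m, t, k)}

{(d, t, s), (d, t, u), (d, t, v), (m, t, c), (m, t, d), (m, t, k)}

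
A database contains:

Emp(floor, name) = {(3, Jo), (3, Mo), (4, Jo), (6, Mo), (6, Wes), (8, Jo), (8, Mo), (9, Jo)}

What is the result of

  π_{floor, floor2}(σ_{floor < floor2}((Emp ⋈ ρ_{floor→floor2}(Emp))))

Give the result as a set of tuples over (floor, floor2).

{(3, 4), (3, 6), (3, 8), (3, 9), (4, 8), (4, 9), (6, 8), (8, 9)}

ρ[floor→floor2]: schema becomes (floor2, name); tuples unchanged.
Joining Emp and ρ_{floor→floor2}(Emp) on name yields {(3, Jo, 3), (3, Jo, 4), (3, Jo, 8), (3, Jo, 9), (3, Mo, 3), (3, Mo, 6), (3, Mo, 8), (4, Jo, 3), (4, Jo, 4), (4, Jo, 8), (4, Jo, 9), (6, Mo, 3), (6, Mo, 6), (6, Mo, 8), (6, Wes, 6), (8, Jo, 3), (8, Jo, 4), (8, Jo, 8), (8, Jo, 9), (8, Mo, 3), (8, Mo, 6), (8, Mo, 8), (9, Jo, 3), (9, Jo, 4), (9, Jo, 8), (9, Jo, 9)}.
Selection floor < floor2: {(3, Jo, 4), (3, Jo, 8), (3, Jo, 9), (3, Mo, 6), (3, Mo, 8), (4, Jo, 8), (4, Jo, 9), (6, Mo, 8), (8, Jo, 9)}
Projecting to floor, floor2 (1 duplicate(s) eliminated): {(3, 4), (3, 6), (3, 8), (3, 9), (4, 8), (4, 9), (6, 8), (8, 9)}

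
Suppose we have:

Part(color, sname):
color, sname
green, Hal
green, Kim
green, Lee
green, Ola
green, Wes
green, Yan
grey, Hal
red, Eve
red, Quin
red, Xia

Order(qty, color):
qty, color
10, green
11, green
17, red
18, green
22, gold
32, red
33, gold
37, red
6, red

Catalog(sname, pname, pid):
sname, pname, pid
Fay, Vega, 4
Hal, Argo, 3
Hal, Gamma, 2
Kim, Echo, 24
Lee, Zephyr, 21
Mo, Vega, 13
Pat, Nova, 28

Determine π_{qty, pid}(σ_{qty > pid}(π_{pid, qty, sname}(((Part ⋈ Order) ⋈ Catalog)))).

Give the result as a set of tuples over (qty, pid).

Natural join on color: {(green, Hal, 10), (green, Hal, 11), (green, Hal, 18), (green, Kim, 10), (green, Kim, 11), (green, Kim, 18), (green, Lee, 10), (green, Lee, 11), (green, Lee, 18), (green, Ola, 10), (green, Ola, 11), (green, Ola, 18), (green, Wes, 10), (green, Wes, 11), (green, Wes, 18), (green, Yan, 10), (green, Yan, 11), (green, Yan, 18), (red, Eve, 17), (red, Eve, 32), (red, Eve, 37), (red, Eve, 6), (red, Quin, 17), (red, Quin, 32), (red, Quin, 37), (red, Quin, 6), (red, Xia, 17), (red, Xia, 32), (red, Xia, 37), (red, Xia, 6)}
Natural join on sname: {(green, Hal, 10, Argo, 3), (green, Hal, 10, Gamma, 2), (green, Hal, 11, Argo, 3), (green, Hal, 11, Gamma, 2), (green, Hal, 18, Argo, 3), (green, Hal, 18, Gamma, 2), (green, Kim, 10, Echo, 24), (green, Kim, 11, Echo, 24), (green, Kim, 18, Echo, 24), (green, Lee, 10, Zephyr, 21), (green, Lee, 11, Zephyr, 21), (green, Lee, 18, Zephyr, 21)}
Keep only column(s) pid, qty, sname: {(2, 10, Hal), (2, 11, Hal), (2, 18, Hal), (21, 10, Lee), (21, 11, Lee), (21, 18, Lee), (24, 10, Kim), (24, 11, Kim), (24, 18, Kim), (3, 10, Hal), (3, 11, Hal), (3, 18, Hal)}
Selection qty > pid: {(2, 10, Hal), (2, 11, Hal), (2, 18, Hal), (3, 10, Hal), (3, 11, Hal), (3, 18, Hal)}
Keep only column(s) qty, pid: {(10, 2), (10, 3), (11, 2), (11, 3), (18, 2), (18, 3)}

{(10, 2), (10, 3), (11, 2), (11, 3), (18, 2), (18, 3)}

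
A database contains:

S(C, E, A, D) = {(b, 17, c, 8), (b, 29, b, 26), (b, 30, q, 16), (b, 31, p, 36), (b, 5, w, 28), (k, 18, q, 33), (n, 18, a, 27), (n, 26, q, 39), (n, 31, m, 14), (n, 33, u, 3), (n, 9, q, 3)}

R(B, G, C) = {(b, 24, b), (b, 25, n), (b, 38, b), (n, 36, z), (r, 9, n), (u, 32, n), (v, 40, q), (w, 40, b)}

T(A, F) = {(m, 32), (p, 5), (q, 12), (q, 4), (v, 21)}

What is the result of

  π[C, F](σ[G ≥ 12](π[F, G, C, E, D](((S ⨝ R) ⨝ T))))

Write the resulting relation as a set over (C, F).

S ⋈ R (natural join on C): {(b, 17, c, 8, b, 24), (b, 17, c, 8, b, 38), (b, 17, c, 8, w, 40), (b, 29, b, 26, b, 24), (b, 29, b, 26, b, 38), (b, 29, b, 26, w, 40), (b, 30, q, 16, b, 24), (b, 30, q, 16, b, 38), (b, 30, q, 16, w, 40), (b, 31, p, 36, b, 24), (b, 31, p, 36, b, 38), (b, 31, p, 36, w, 40), (b, 5, w, 28, b, 24), (b, 5, w, 28, b, 38), (b, 5, w, 28, w, 40), (n, 18, a, 27, b, 25), (n, 18, a, 27, r, 9), (n, 18, a, 27, u, 32), (n, 26, q, 39, b, 25), (n, 26, q, 39, r, 9), (n, 26, q, 39, u, 32), (n, 31, m, 14, b, 25), (n, 31, m, 14, r, 9), (n, 31, m, 14, u, 32), (n, 33, u, 3, b, 25), (n, 33, u, 3, r, 9), (n, 33, u, 3, u, 32), (n, 9, q, 3, b, 25), (n, 9, q, 3, r, 9), (n, 9, q, 3, u, 32)}
(S ⨝ R) ⋈ T (natural join on A): {(b, 30, q, 16, b, 24, 12), (b, 30, q, 16, b, 24, 4), (b, 30, q, 16, b, 38, 12), (b, 30, q, 16, b, 38, 4), (b, 30, q, 16, w, 40, 12), (b, 30, q, 16, w, 40, 4), (b, 31, p, 36, b, 24, 5), (b, 31, p, 36, b, 38, 5), (b, 31, p, 36, w, 40, 5), (n, 26, q, 39, b, 25, 12), (n, 26, q, 39, b, 25, 4), (n, 26, q, 39, r, 9, 12), (n, 26, q, 39, r, 9, 4), (n, 26, q, 39, u, 32, 12), (n, 26, q, 39, u, 32, 4), (n, 31, m, 14, b, 25, 32), (n, 31, m, 14, r, 9, 32), (n, 31, m, 14, u, 32, 32), (n, 9, q, 3, b, 25, 12), (n, 9, q, 3, b, 25, 4), (n, 9, q, 3, r, 9, 12), (n, 9, q, 3, r, 9, 4), (n, 9, q, 3, u, 32, 12), (n, 9, q, 3, u, 32, 4)}
Keep only column(s) F, G, C, E, D: {(12, 24, b, 30, 16), (12, 25, n, 26, 39), (12, 25, n, 9, 3), (12, 32, n, 26, 39), (12, 32, n, 9, 3), (12, 38, b, 30, 16), (12, 40, b, 30, 16), (12, 9, n, 26, 39), (12, 9, n, 9, 3), (32, 25, n, 31, 14), (32, 32, n, 31, 14), (32, 9, n, 31, 14), (4, 24, b, 30, 16), (4, 25, n, 26, 39), (4, 25, n, 9, 3), (4, 32, n, 26, 39), (4, 32, n, 9, 3), (4, 38, b, 30, 16), (4, 40, b, 30, 16), (4, 9, n, 26, 39), (4, 9, n, 9, 3), (5, 24, b, 31, 36), (5, 38, b, 31, 36), (5, 40, b, 31, 36)}
σ[G ≥ 12]: keep tuples satisfying G ≥ 12 → {(12, 24, b, 30, 16), (12, 25, n, 26, 39), (12, 25, n, 9, 3), (12, 32, n, 26, 39), (12, 32, n, 9, 3), (12, 38, b, 30, 16), (12, 40, b, 30, 16), (32, 25, n, 31, 14), (32, 32, n, 31, 14), (4, 24, b, 30, 16), (4, 25, n, 26, 39), (4, 25, n, 9, 3), (4, 32, n, 26, 39), (4, 32, n, 9, 3), (4, 38, b, 30, 16), (4, 40, b, 30, 16), (5, 24, b, 31, 36), (5, 38, b, 31, 36), (5, 40, b, 31, 36)}
Keep only column(s) C, F (13 duplicate(s) eliminated): {(b, 12), (b, 4), (b, 5), (n, 12), (n, 32), (n, 4)}

{(b, 12), (b, 4), (b, 5), (n, 12), (n, 32), (n, 4)}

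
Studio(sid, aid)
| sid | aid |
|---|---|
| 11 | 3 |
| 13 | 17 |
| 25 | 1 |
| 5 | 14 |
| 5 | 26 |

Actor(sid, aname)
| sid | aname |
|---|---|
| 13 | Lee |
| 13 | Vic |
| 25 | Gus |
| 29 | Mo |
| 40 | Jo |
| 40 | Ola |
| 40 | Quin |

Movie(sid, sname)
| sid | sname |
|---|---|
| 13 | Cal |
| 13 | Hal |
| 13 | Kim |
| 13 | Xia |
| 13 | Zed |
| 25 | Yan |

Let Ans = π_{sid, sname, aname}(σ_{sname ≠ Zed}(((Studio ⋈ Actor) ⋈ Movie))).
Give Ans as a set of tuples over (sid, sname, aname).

{(13, Cal, Lee), (13, Cal, Vic), (13, Hal, Lee), (13, Hal, Vic), (13, Kim, Lee), (13, Kim, Vic), (13, Xia, Lee), (13, Xia, Vic), (25, Yan, Gus)}

Joining Studio and Actor on sid yields {(13, 17, Lee), (13, 17, Vic), (25, 1, Gus)}.
Joining (Studio ⋈ Actor) and Movie on sid yields {(13, 17, Lee, Cal), (13, 17, Lee, Hal), (13, 17, Lee, Kim), (13, 17, Lee, Xia), (13, 17, Lee, Zed), (13, 17, Vic, Cal), (13, 17, Vic, Hal), (13, 17, Vic, Kim), (13, 17, Vic, Xia), (13, 17, Vic, Zed), (25, 1, Gus, Yan)}.
Selection sname ≠ Zed: {(13, 17, Lee, Cal), (13, 17, Lee, Hal), (13, 17, Lee, Kim), (13, 17, Lee, Xia), (13, 17, Vic, Cal), (13, 17, Vic, Hal), (13, 17, Vic, Kim), (13, 17, Vic, Xia), (25, 1, Gus, Yan)}
π_{sid, sname, aname} gives {(13, Cal, Lee), (13, Cal, Vic), (13, Hal, Lee), (13, Hal, Vic), (13, Kim, Lee), (13, Kim, Vic), (13, Xia, Lee), (13, Xia, Vic), (25, Yan, Gus)}.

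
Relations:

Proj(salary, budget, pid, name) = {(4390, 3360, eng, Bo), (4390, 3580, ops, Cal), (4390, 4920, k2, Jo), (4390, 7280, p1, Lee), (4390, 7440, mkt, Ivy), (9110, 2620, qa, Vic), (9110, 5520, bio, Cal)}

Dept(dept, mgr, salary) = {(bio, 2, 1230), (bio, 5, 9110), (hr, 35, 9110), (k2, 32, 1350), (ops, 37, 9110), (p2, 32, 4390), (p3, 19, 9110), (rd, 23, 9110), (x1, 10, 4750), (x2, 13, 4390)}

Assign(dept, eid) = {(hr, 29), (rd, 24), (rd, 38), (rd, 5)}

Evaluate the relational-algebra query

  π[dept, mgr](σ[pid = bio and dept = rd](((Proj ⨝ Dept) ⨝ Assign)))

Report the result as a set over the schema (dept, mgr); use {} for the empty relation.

{(rd, 23)}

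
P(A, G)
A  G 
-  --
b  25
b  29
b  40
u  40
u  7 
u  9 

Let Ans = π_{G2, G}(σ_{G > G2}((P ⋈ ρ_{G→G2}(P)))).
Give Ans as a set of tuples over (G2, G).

{(25, 29), (25, 40), (29, 40), (7, 40), (7, 9), (9, 40)}

ρ[G→G2]: schema becomes (A, G2); tuples unchanged.
Natural join on A: {(b, 25, 25), (b, 25, 29), (b, 25, 40), (b, 29, 25), (b, 29, 29), (b, 29, 40), (b, 40, 25), (b, 40, 29), (b, 40, 40), (u, 40, 40), (u, 40, 7), (u, 40, 9), (u, 7, 40), (u, 7, 7), (u, 7, 9), (u, 9, 40), (u, 9, 7), (u, 9, 9)}
σ[G > G2]: keep tuples satisfying G > G2 → {(b, 29, 25), (b, 40, 25), (b, 40, 29), (u, 40, 7), (u, 40, 9), (u, 9, 7)}
Keep only column(s) G2, G: {(25, 29), (25, 40), (29, 40), (7, 40), (7, 9), (9, 40)}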